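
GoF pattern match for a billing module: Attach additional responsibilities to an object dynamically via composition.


This matches the Decorator pattern

Decorator


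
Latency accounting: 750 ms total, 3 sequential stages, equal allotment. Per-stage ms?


Formula: per_stage = total_budget / stages
per_stage = 750 / 3
per_stage = 250.0 ms

250.0 ms


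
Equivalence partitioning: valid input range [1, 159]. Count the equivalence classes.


Valid range: [1, 159]
Class 1: x < 1 — invalid
Class 2: 1 ≤ x ≤ 159 — valid
Class 3: x > 159 — invalid
Total equivalence classes: 3

3 equivalence classes


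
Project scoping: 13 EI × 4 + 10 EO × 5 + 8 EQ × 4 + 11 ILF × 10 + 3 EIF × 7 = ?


UFP = EI*4 + EO*5 + EQ*4 + ILF*10 + EIF*7
UFP = 13*4 + 10*5 + 8*4 + 11*10 + 3*7
UFP = 52 + 50 + 32 + 110 + 21
UFP = 265

265


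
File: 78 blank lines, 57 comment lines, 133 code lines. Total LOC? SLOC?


Total LOC = blank + comment + code
Total LOC = 78 + 57 + 133 = 268
SLOC (source only) = code = 133

Total LOC: 268, SLOC: 133


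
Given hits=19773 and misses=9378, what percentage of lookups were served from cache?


Formula: hit rate = hits / (hits + misses) * 100
hit rate = 19773 / (19773 + 9378) * 100
hit rate = 19773 / 29151 * 100
hit rate = 67.83%

67.83%


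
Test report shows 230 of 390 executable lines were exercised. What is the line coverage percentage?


Coverage = covered / total * 100
Coverage = 230 / 390 * 100
Coverage = 58.97%

58.97%


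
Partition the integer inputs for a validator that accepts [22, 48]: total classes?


Valid range: [22, 48]
Class 1: x < 22 — invalid
Class 2: 22 ≤ x ≤ 48 — valid
Class 3: x > 48 — invalid
Total equivalence classes: 3

3 equivalence classes


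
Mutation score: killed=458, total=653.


Mutation score = killed / total * 100
Mutation score = 458 / 653 * 100
Mutation score = 70.14%

70.14%


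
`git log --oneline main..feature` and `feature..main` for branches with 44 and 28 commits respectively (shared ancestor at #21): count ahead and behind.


Common ancestor: commit #21
feature commits after divergence: 44 - 21 = 23
main commits after divergence: 28 - 21 = 7
feature is 23 commits ahead of main
main is 7 commits ahead of feature

feature ahead: 23, main ahead: 7


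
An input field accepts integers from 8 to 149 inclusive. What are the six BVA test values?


Range: [8, 149]
Boundaries: just below min, min, min+1, max-1, max, just above max
Values: [7, 8, 9, 148, 149, 150]

[7, 8, 9, 148, 149, 150]


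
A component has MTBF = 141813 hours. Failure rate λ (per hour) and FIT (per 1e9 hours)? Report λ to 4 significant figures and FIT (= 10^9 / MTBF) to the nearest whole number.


Formula: λ = 1 / MTBF; FIT = λ × 1e9 = 1e9 / MTBF
λ = 1 / 141813 ≈ 7.052e-06 failures/hour
FIT = 1e9 / 141813 ≈ 7052 failures per 1e9 hours (nearest whole number)

λ = 7.052e-06 /h, FIT = 7052


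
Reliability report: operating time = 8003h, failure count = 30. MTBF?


Formula: MTBF = Total operating time / Number of failures
MTBF = 8003 / 30
MTBF = 266.77 hours

266.77 hours


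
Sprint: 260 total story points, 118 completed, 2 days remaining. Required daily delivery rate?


Formula: Required rate = Remaining points / Days left
Remaining = 260 - 118 = 142 points
Required rate = 142 / 2 = 71.0 points/day

71.0 points/day


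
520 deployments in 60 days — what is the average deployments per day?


Formula: deployments per day = releases / days
= 520 / 60
= 8.667 deploys/day
(equivalently, 60.67 deploys/week)

8.667 deploys/day


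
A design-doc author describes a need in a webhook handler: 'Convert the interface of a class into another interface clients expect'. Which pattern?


This matches the Adapter pattern

Adapter


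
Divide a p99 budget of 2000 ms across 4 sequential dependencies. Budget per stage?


Formula: per_stage = total_budget / stages
per_stage = 2000 / 4
per_stage = 500.0 ms

500.0 ms


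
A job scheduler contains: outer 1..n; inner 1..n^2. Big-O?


Reasoning: n times n^2
Complexity: O(n^3)

O(n^3)


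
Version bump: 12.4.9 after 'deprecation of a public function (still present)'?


Current: 12.4.9
Change category: 'deprecation of a public function (still present)' → minor bump
SemVer rule: minor bump → increment MINOR, reset PATCH to 0 (MAJOR unchanged)
New: 12.5.0

12.5.0


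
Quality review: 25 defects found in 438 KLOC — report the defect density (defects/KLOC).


Defect density = defects / KLOC
Defect density = 25 / 438
Defect density = 0.057 defects/KLOC

0.057 defects/KLOC


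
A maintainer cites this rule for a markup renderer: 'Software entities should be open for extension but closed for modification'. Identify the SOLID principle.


This describes the Open/Closed Principle (OCP)

Open/Closed Principle (OCP)


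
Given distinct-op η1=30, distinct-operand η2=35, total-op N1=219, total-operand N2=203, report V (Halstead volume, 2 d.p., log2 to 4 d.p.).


Formula: V = N * log2(η), where N = N1 + N2 and η = η1 + η2
η = 30 + 35 = 65
N = 219 + 203 = 422
log2(65) ≈ 6.0224
V = 422 * 6.0224 = 2541.45

2541.45


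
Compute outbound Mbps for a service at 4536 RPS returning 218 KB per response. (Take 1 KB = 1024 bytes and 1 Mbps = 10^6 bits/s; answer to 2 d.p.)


Formula: Mbps = payload_bytes * RPS * 8 / 1e6
Payload per request = 218 KB = 218 * 1024 = 223232 bytes
Total bytes/sec = 223232 * 4536 = 1012580352
Total bits/sec = 1012580352 * 8 = 8100642816
Mbps = 8100642816 / 1e6 = 8100.64

8100.64 Mbps


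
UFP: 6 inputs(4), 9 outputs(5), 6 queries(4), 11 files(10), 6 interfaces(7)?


UFP = EI*4 + EO*5 + EQ*4 + ILF*10 + EIF*7
UFP = 6*4 + 9*5 + 6*4 + 11*10 + 6*7
UFP = 24 + 45 + 24 + 110 + 42
UFP = 245

245


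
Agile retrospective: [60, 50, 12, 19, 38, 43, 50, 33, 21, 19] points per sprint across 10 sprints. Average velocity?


Formula: Avg velocity = Total points / Number of sprints
Points: [60, 50, 12, 19, 38, 43, 50, 33, 21, 19]
Sum = 60 + 50 + 12 + 19 + 38 + 43 + 50 + 33 + 21 + 19 = 345
Avg velocity = 345 / 10 = 34.5 points/sprint

34.5 points/sprint


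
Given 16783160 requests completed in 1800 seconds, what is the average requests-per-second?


Formula: throughput = requests / seconds
throughput = 16783160 / 1800
throughput = 9323.98 requests/second

9323.98 requests/second


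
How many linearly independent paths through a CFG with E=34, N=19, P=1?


Formula: V(G) = E - N + 2P
V(G) = 34 - 19 + 2*1
V(G) = 15 + 2
V(G) = 17

17


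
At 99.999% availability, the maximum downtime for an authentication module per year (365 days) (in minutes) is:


Formula: allowed downtime = period * (100 - SLA) / 100
Period (year (365 days)) = 525600 minutes
Unavailability fraction = (100 - 99.999) / 100
Allowed downtime = 525600 * (100 - 99.999) / 100
Allowed downtime = 5.256 minutes

5.256 minutes


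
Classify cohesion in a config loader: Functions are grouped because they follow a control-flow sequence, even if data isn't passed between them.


Reasoning: Grouped by order of execution within a routine, not by data flow
Type: Procedural cohesion

Procedural cohesion


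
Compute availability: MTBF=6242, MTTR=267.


Availability = MTBF / (MTBF + MTTR)
Availability = 6242 / (6242 + 267)
Availability = 6242 / 6509
Availability = 95.898%

95.898%


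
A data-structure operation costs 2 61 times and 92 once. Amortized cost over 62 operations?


Formula: Amortized cost = Total cost / Operations
Total cost = (61 * 2) + (1 * 92)
Total cost = 122 + 92 = 214
Amortized = 214 / 62 = 3.4516

3.4516


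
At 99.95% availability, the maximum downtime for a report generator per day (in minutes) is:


Formula: allowed downtime = period * (100 - SLA) / 100
Period (day) = 1440 minutes
Unavailability fraction = (100 - 99.95) / 100
Allowed downtime = 1440 * (100 - 99.95) / 100
Allowed downtime = 0.72 minutes

0.72 minutes


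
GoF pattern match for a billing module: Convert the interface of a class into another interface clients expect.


This matches the Adapter pattern

Adapter


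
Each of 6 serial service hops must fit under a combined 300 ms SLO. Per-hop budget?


Formula: per_stage = total_budget / stages
per_stage = 300 / 6
per_stage = 50.0 ms

50.0 ms


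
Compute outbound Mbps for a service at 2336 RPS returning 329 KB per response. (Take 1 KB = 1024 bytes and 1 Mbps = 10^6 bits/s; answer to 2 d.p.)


Formula: Mbps = payload_bytes * RPS * 8 / 1e6
Payload per request = 329 KB = 329 * 1024 = 336896 bytes
Total bytes/sec = 336896 * 2336 = 786989056
Total bits/sec = 786989056 * 8 = 6295912448
Mbps = 6295912448 / 1e6 = 6295.91

6295.91 Mbps


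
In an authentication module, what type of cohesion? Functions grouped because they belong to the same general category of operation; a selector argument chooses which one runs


Reasoning: Grouped by category of activity, not by data or sequence
Type: Logical cohesion

Logical cohesion


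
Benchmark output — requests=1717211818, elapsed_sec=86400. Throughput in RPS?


Formula: throughput = requests / seconds
throughput = 1717211818 / 86400
throughput = 19875.14 requests/second

19875.14 requests/second


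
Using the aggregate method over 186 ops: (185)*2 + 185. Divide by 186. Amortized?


Formula: Amortized cost = Total cost / Operations
Total cost = (185 * 2) + (1 * 185)
Total cost = 370 + 185 = 555
Amortized = 555 / 186 = 2.9839

2.9839


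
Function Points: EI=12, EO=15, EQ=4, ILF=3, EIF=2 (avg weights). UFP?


UFP = EI*4 + EO*5 + EQ*4 + ILF*10 + EIF*7
UFP = 12*4 + 15*5 + 4*4 + 3*10 + 2*7
UFP = 48 + 75 + 16 + 30 + 14
UFP = 183

183


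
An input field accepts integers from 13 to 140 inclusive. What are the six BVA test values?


Range: [13, 140]
Boundaries: just below min, min, min+1, max-1, max, just above max
Values: [12, 13, 14, 139, 140, 141]

[12, 13, 14, 139, 140, 141]


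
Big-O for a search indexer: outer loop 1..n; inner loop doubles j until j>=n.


Reasoning: linear outer times logarithmic inner
Complexity: O(n log n)

O(n log n)


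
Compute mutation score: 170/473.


Mutation score = killed / total * 100
Mutation score = 170 / 473 * 100
Mutation score = 35.94%

35.94%


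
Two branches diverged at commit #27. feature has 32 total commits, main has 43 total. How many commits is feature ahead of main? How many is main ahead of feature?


Common ancestor: commit #27
feature commits after divergence: 32 - 27 = 5
main commits after divergence: 43 - 27 = 16
feature is 5 commits ahead of main
main is 16 commits ahead of feature

feature ahead: 5, main ahead: 16


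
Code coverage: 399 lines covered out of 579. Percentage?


Coverage = covered / total * 100
Coverage = 399 / 579 * 100
Coverage = 68.91%

68.91%


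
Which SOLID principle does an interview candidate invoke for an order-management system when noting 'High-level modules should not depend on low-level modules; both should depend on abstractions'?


This describes the Dependency Inversion Principle (DIP)

Dependency Inversion Principle (DIP)


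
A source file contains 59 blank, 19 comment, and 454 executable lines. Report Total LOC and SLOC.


Total LOC = blank + comment + code
Total LOC = 59 + 19 + 454 = 532
SLOC (source only) = code = 454

Total LOC: 532, SLOC: 454


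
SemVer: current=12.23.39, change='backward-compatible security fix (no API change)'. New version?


Current: 12.23.39
Change category: 'backward-compatible security fix (no API change)' → patch bump
SemVer rule: patch bump → increment PATCH (MAJOR and MINOR unchanged)
New: 12.23.40

12.23.40


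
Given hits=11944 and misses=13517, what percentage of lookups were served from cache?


Formula: hit rate = hits / (hits + misses) * 100
hit rate = 11944 / (11944 + 13517) * 100
hit rate = 11944 / 25461 * 100
hit rate = 46.91%

46.91%


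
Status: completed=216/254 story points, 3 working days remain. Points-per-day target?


Formula: Required rate = Remaining points / Days left
Remaining = 254 - 216 = 38 points
Required rate = 38 / 3 = 12.67 points/day

12.67 points/day


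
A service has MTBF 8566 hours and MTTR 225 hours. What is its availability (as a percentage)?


Availability = MTBF / (MTBF + MTTR)
Availability = 8566 / (8566 + 225)
Availability = 8566 / 8791
Availability = 97.4406%

97.4406%


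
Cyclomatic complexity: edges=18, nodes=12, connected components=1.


Formula: V(G) = E - N + 2P
V(G) = 18 - 12 + 2*1
V(G) = 6 + 2
V(G) = 8

8


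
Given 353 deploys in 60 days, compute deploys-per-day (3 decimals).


Formula: deployments per day = releases / days
= 353 / 60
= 5.883 deploys/day
(equivalently, 41.18 deploys/week)

5.883 deploys/day


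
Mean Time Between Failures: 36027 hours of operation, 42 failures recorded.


Formula: MTBF = Total operating time / Number of failures
MTBF = 36027 / 42
MTBF = 857.79 hours

857.79 hours


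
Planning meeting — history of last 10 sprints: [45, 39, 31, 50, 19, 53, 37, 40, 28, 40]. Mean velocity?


Formula: Avg velocity = Total points / Number of sprints
Points: [45, 39, 31, 50, 19, 53, 37, 40, 28, 40]
Sum = 45 + 39 + 31 + 50 + 19 + 53 + 37 + 40 + 28 + 40 = 382
Avg velocity = 382 / 10 = 38.2 points/sprint

38.2 points/sprint


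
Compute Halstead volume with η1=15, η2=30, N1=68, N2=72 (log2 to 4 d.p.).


Formula: V = N * log2(η), where N = N1 + N2 and η = η1 + η2
η = 15 + 30 = 45
N = 68 + 72 = 140
log2(45) ≈ 5.4919
V = 140 * 5.4919 = 768.87

768.87


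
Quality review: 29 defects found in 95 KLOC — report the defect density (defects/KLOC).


Defect density = defects / KLOC
Defect density = 29 / 95
Defect density = 0.305 defects/KLOC

0.305 defects/KLOC


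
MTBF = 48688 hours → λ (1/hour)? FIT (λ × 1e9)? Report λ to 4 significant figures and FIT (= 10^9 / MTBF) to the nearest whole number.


Formula: λ = 1 / MTBF; FIT = λ × 1e9 = 1e9 / MTBF
λ = 1 / 48688 ≈ 2.054e-05 failures/hour
FIT = 1e9 / 48688 ≈ 20539 failures per 1e9 hours (nearest whole number)

λ = 2.054e-05 /h, FIT = 20539


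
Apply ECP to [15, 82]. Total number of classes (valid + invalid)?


Valid range: [15, 82]
Class 1: x < 15 — invalid
Class 2: 15 ≤ x ≤ 82 — valid
Class 3: x > 82 — invalid
Total equivalence classes: 3

3 equivalence classes


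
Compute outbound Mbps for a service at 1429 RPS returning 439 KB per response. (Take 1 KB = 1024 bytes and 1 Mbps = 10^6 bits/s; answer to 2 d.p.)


Formula: Mbps = payload_bytes * RPS * 8 / 1e6
Payload per request = 439 KB = 439 * 1024 = 449536 bytes
Total bytes/sec = 449536 * 1429 = 642386944
Total bits/sec = 642386944 * 8 = 5139095552
Mbps = 5139095552 / 1e6 = 5139.1

5139.1 Mbps


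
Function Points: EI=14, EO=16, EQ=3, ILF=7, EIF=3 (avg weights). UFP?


UFP = EI*4 + EO*5 + EQ*4 + ILF*10 + EIF*7
UFP = 14*4 + 16*5 + 3*4 + 7*10 + 3*7
UFP = 56 + 80 + 12 + 70 + 21
UFP = 239

239


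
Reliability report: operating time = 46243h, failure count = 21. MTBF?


Formula: MTBF = Total operating time / Number of failures
MTBF = 46243 / 21
MTBF = 2202.05 hours

2202.05 hours


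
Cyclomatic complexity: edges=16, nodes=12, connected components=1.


Formula: V(G) = E - N + 2P
V(G) = 16 - 12 + 2*1
V(G) = 4 + 2
V(G) = 6

6


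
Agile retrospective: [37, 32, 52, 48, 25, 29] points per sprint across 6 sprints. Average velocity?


Formula: Avg velocity = Total points / Number of sprints
Points: [37, 32, 52, 48, 25, 29]
Sum = 37 + 32 + 52 + 48 + 25 + 29 = 223
Avg velocity = 223 / 6 = 37.17 points/sprint

37.17 points/sprint


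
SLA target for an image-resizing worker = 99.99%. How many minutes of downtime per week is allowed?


Formula: allowed downtime = period * (100 - SLA) / 100
Period (week) = 10080 minutes
Unavailability fraction = (100 - 99.99) / 100
Allowed downtime = 10080 * (100 - 99.99) / 100
Allowed downtime = 1.008 minutes

1.008 minutes


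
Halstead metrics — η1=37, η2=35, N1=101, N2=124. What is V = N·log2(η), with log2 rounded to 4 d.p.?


Formula: V = N * log2(η), where N = N1 + N2 and η = η1 + η2
η = 37 + 35 = 72
N = 101 + 124 = 225
log2(72) ≈ 6.1699
V = 225 * 6.1699 = 1388.23

1388.23


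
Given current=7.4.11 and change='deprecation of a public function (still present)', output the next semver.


Current: 7.4.11
Change category: 'deprecation of a public function (still present)' → minor bump
SemVer rule: minor bump → increment MINOR, reset PATCH to 0 (MAJOR unchanged)
New: 7.5.0

7.5.0


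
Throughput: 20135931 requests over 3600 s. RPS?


Formula: throughput = requests / seconds
throughput = 20135931 / 3600
throughput = 5593.31 requests/second

5593.31 requests/second


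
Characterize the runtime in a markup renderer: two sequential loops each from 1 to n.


Reasoning: sequential dominates: O(n) + O(n) = O(n)
Complexity: O(n)

O(n)


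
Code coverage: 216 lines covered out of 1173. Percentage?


Coverage = covered / total * 100
Coverage = 216 / 1173 * 100
Coverage = 18.41%

18.41%


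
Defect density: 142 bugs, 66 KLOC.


Defect density = defects / KLOC
Defect density = 142 / 66
Defect density = 2.152 defects/KLOC

2.152 defects/KLOC


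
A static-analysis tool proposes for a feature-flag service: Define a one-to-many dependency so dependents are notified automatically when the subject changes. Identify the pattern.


This matches the Observer pattern

Observer


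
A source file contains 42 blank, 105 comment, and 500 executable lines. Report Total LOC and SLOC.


Total LOC = blank + comment + code
Total LOC = 42 + 105 + 500 = 647
SLOC (source only) = code = 500

Total LOC: 647, SLOC: 500


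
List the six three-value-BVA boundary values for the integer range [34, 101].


Range: [34, 101]
Boundaries: just below min, min, min+1, max-1, max, just above max
Values: [33, 34, 35, 100, 101, 102]

[33, 34, 35, 100, 101, 102]


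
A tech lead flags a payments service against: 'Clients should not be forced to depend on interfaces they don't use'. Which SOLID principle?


This describes the Interface Segregation Principle (ISP)

Interface Segregation Principle (ISP)


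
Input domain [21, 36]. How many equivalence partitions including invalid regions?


Valid range: [21, 36]
Class 1: x < 21 — invalid
Class 2: 21 ≤ x ≤ 36 — valid
Class 3: x > 36 — invalid
Total equivalence classes: 3

3 equivalence classes


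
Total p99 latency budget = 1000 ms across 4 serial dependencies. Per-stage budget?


Formula: per_stage = total_budget / stages
per_stage = 1000 / 4
per_stage = 250.0 ms

250.0 ms


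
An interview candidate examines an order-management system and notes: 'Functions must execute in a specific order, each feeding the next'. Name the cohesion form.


Reasoning: Output of one is input to next
Type: Sequential cohesion

Sequential cohesion


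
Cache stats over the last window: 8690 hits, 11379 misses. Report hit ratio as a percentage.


Formula: hit rate = hits / (hits + misses) * 100
hit rate = 8690 / (8690 + 11379) * 100
hit rate = 8690 / 20069 * 100
hit rate = 43.3%

43.3%


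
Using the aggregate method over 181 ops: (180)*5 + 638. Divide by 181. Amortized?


Formula: Amortized cost = Total cost / Operations
Total cost = (180 * 5) + (1 * 638)
Total cost = 900 + 638 = 1538
Amortized = 1538 / 181 = 8.4972

8.4972


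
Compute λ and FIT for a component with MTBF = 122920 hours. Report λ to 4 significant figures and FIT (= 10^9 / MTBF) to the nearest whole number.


Formula: λ = 1 / MTBF; FIT = λ × 1e9 = 1e9 / MTBF
λ = 1 / 122920 ≈ 8.135e-06 failures/hour
FIT = 1e9 / 122920 ≈ 8135 failures per 1e9 hours (nearest whole number)

λ = 8.135e-06 /h, FIT = 8135


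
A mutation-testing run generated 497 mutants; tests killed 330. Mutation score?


Mutation score = killed / total * 100
Mutation score = 330 / 497 * 100
Mutation score = 66.4%

66.4%


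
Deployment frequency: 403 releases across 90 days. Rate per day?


Formula: deployments per day = releases / days
= 403 / 90
= 4.478 deploys/day
(equivalently, 31.34 deploys/week)

4.478 deploys/day


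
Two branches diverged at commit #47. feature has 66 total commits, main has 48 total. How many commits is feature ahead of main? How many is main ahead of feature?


Common ancestor: commit #47
feature commits after divergence: 66 - 47 = 19
main commits after divergence: 48 - 47 = 1
feature is 19 commits ahead of main
main is 1 commits ahead of feature

feature ahead: 19, main ahead: 1


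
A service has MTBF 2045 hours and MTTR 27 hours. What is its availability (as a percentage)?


Availability = MTBF / (MTBF + MTTR)
Availability = 2045 / (2045 + 27)
Availability = 2045 / 2072
Availability = 98.6969%

98.6969%


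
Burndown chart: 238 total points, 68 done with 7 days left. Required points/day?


Formula: Required rate = Remaining points / Days left
Remaining = 238 - 68 = 170 points
Required rate = 170 / 7 = 24.29 points/day

24.29 points/day


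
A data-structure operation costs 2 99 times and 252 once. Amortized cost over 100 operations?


Formula: Amortized cost = Total cost / Operations
Total cost = (99 * 2) + (1 * 252)
Total cost = 198 + 252 = 450
Amortized = 450 / 100 = 4.5

4.5


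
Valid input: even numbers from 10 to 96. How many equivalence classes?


Constraint: even integers in [10, 96]
Class 1: x < 10 — out-of-range invalid
Class 2: x in [10,96] but odd — wrong type invalid
Class 3: x in [10,96] and even — valid
Class 4: x > 96 — out-of-range invalid
Total equivalence classes: 4

4 equivalence classes


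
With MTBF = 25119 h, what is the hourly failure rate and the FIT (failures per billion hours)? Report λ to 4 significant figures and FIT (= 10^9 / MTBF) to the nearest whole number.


Formula: λ = 1 / MTBF; FIT = λ × 1e9 = 1e9 / MTBF
λ = 1 / 25119 ≈ 3.981e-05 failures/hour
FIT = 1e9 / 25119 ≈ 39811 failures per 1e9 hours (nearest whole number)

λ = 3.981e-05 /h, FIT = 39811


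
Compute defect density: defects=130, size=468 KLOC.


Defect density = defects / KLOC
Defect density = 130 / 468
Defect density = 0.278 defects/KLOC

0.278 defects/KLOC


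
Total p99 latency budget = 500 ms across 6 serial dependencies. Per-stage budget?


Formula: per_stage = total_budget / stages
per_stage = 500 / 6
per_stage = 83.33 ms

83.33 ms


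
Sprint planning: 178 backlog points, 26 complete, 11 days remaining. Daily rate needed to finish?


Formula: Required rate = Remaining points / Days left
Remaining = 178 - 26 = 152 points
Required rate = 152 / 11 = 13.82 points/day

13.82 points/day


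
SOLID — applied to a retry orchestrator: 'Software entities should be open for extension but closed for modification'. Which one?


This describes the Open/Closed Principle (OCP)

Open/Closed Principle (OCP)


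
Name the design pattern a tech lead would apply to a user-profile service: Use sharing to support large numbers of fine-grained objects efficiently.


This matches the Flyweight pattern

Flyweight


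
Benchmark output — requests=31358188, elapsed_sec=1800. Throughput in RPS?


Formula: throughput = requests / seconds
throughput = 31358188 / 1800
throughput = 17421.22 requests/second

17421.22 requests/second


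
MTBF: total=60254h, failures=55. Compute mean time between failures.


Formula: MTBF = Total operating time / Number of failures
MTBF = 60254 / 55
MTBF = 1095.53 hours

1095.53 hours


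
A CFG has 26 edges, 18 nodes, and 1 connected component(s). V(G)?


Formula: V(G) = E - N + 2P
V(G) = 26 - 18 + 2*1
V(G) = 8 + 2
V(G) = 10

10


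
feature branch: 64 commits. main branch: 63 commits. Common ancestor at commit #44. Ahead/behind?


Common ancestor: commit #44
feature commits after divergence: 64 - 44 = 20
main commits after divergence: 63 - 44 = 19
feature is 20 commits ahead of main
main is 19 commits ahead of feature

feature ahead: 20, main ahead: 19


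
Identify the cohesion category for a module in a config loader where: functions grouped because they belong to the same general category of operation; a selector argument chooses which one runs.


Reasoning: Grouped by category of activity, not by data or sequence
Type: Logical cohesion

Logical cohesion


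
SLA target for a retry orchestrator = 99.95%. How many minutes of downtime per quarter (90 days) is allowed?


Formula: allowed downtime = period * (100 - SLA) / 100
Period (quarter (90 days)) = 129600 minutes
Unavailability fraction = (100 - 99.95) / 100
Allowed downtime = 129600 * (100 - 99.95) / 100
Allowed downtime = 64.8 minutes

64.8 minutes


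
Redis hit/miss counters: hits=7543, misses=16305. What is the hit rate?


Formula: hit rate = hits / (hits + misses) * 100
hit rate = 7543 / (7543 + 16305) * 100
hit rate = 7543 / 23848 * 100
hit rate = 31.63%

31.63%


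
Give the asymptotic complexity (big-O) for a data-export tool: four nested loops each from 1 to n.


Reasoning: four levels of nesting
Complexity: O(n^4)

O(n^4)


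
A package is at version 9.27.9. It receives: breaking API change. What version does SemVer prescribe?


Current: 9.27.9
Change category: 'breaking API change' → major bump
SemVer rule: major bump → increment MAJOR, reset MINOR and PATCH to 0
New: 10.0.0

10.0.0


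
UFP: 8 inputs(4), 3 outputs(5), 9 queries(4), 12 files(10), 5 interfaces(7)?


UFP = EI*4 + EO*5 + EQ*4 + ILF*10 + EIF*7
UFP = 8*4 + 3*5 + 9*4 + 12*10 + 5*7
UFP = 32 + 15 + 36 + 120 + 35
UFP = 238

238


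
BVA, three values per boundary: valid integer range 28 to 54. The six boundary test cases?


Range: [28, 54]
Boundaries: just below min, min, min+1, max-1, max, just above max
Values: [27, 28, 29, 53, 54, 55]

[27, 28, 29, 53, 54, 55]


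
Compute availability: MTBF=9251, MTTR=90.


Availability = MTBF / (MTBF + MTTR)
Availability = 9251 / (9251 + 90)
Availability = 9251 / 9341
Availability = 99.0365%

99.0365%


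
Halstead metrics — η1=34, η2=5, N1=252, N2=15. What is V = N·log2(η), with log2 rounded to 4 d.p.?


Formula: V = N * log2(η), where N = N1 + N2 and η = η1 + η2
η = 34 + 5 = 39
N = 252 + 15 = 267
log2(39) ≈ 5.2854
V = 267 * 5.2854 = 1411.20

1411.20


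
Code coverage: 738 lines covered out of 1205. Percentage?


Coverage = covered / total * 100
Coverage = 738 / 1205 * 100
Coverage = 61.24%

61.24%


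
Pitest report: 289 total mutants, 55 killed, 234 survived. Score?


Mutation score = killed / total * 100
Mutation score = 55 / 289 * 100
Mutation score = 19.03%

19.03%


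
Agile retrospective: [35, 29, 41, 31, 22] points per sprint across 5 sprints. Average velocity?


Formula: Avg velocity = Total points / Number of sprints
Points: [35, 29, 41, 31, 22]
Sum = 35 + 29 + 41 + 31 + 22 = 158
Avg velocity = 158 / 5 = 31.6 points/sprint

31.6 points/sprint


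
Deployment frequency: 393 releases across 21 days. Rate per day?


Formula: deployments per day = releases / days
= 393 / 21
= 18.714 deploys/day
(equivalently, 131.0 deploys/week)

18.714 deploys/day


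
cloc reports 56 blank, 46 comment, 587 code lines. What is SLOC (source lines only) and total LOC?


Total LOC = blank + comment + code
Total LOC = 56 + 46 + 587 = 689
SLOC (source only) = code = 587

Total LOC: 689, SLOC: 587


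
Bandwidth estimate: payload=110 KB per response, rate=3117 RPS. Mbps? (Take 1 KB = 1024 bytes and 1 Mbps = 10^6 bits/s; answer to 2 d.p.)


Formula: Mbps = payload_bytes * RPS * 8 / 1e6
Payload per request = 110 KB = 110 * 1024 = 112640 bytes
Total bytes/sec = 112640 * 3117 = 351098880
Total bits/sec = 351098880 * 8 = 2808791040
Mbps = 2808791040 / 1e6 = 2808.79

2808.79 Mbps


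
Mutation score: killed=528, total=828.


Mutation score = killed / total * 100
Mutation score = 528 / 828 * 100
Mutation score = 63.77%

63.77%


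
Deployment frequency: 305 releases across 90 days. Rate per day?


Formula: deployments per day = releases / days
= 305 / 90
= 3.389 deploys/day
(equivalently, 23.72 deploys/week)

3.389 deploys/day


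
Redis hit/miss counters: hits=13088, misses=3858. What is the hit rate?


Formula: hit rate = hits / (hits + misses) * 100
hit rate = 13088 / (13088 + 3858) * 100
hit rate = 13088 / 16946 * 100
hit rate = 77.23%

77.23%


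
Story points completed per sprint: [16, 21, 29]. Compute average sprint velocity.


Formula: Avg velocity = Total points / Number of sprints
Points: [16, 21, 29]
Sum = 16 + 21 + 29 = 66
Avg velocity = 66 / 3 = 22.0 points/sprint

22.0 points/sprint


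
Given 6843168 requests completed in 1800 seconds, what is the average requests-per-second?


Formula: throughput = requests / seconds
throughput = 6843168 / 1800
throughput = 3801.76 requests/second

3801.76 requests/second


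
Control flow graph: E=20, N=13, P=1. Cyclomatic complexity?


Formula: V(G) = E - N + 2P
V(G) = 20 - 13 + 2*1
V(G) = 7 + 2
V(G) = 9

9


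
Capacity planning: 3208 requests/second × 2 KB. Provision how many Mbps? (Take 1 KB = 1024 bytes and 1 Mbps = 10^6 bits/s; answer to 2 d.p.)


Formula: Mbps = payload_bytes * RPS * 8 / 1e6
Payload per request = 2 KB = 2 * 1024 = 2048 bytes
Total bytes/sec = 2048 * 3208 = 6569984
Total bits/sec = 6569984 * 8 = 52559872
Mbps = 52559872 / 1e6 = 52.56

52.56 Mbps


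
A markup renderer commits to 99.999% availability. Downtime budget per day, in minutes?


Formula: allowed downtime = period * (100 - SLA) / 100
Period (day) = 1440 minutes
Unavailability fraction = (100 - 99.999) / 100
Allowed downtime = 1440 * (100 - 99.999) / 100
Allowed downtime = 0.0144 minutes

0.0144 minutes


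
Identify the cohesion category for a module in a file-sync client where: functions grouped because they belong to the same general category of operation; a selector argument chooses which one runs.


Reasoning: Grouped by category of activity, not by data or sequence
Type: Logical cohesion

Logical cohesion


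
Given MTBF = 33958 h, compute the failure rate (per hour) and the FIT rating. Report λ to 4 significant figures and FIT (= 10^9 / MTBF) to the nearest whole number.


Formula: λ = 1 / MTBF; FIT = λ × 1e9 = 1e9 / MTBF
λ = 1 / 33958 ≈ 2.945e-05 failures/hour
FIT = 1e9 / 33958 ≈ 29448 failures per 1e9 hours (nearest whole number)

λ = 2.945e-05 /h, FIT = 29448


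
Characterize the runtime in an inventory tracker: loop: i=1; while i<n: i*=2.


Reasoning: i doubles each step so iterations are log2(n)
Complexity: O(log n)

O(log n)


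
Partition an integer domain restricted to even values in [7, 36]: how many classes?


Constraint: even integers in [7, 36]
Class 1: x < 7 — out-of-range invalid
Class 2: x in [7,36] but odd — wrong type invalid
Class 3: x in [7,36] and even — valid
Class 4: x > 36 — out-of-range invalid
Total equivalence classes: 4

4 equivalence classes


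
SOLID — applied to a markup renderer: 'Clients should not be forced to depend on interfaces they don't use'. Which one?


This describes the Interface Segregation Principle (ISP)

Interface Segregation Principle (ISP)


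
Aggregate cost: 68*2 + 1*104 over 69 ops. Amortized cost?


Formula: Amortized cost = Total cost / Operations
Total cost = (68 * 2) + (1 * 104)
Total cost = 136 + 104 = 240
Amortized = 240 / 69 = 3.4783

3.4783


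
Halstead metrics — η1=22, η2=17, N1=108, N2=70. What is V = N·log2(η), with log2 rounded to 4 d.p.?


Formula: V = N * log2(η), where N = N1 + N2 and η = η1 + η2
η = 22 + 17 = 39
N = 108 + 70 = 178
log2(39) ≈ 5.2854
V = 178 * 5.2854 = 940.80

940.80


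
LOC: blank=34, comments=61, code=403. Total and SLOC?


Total LOC = blank + comment + code
Total LOC = 34 + 61 + 403 = 498
SLOC (source only) = code = 403

Total LOC: 498, SLOC: 403


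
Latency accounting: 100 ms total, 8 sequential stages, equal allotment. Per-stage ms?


Formula: per_stage = total_budget / stages
per_stage = 100 / 8
per_stage = 12.5 ms

12.5 ms


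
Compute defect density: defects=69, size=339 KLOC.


Defect density = defects / KLOC
Defect density = 69 / 339
Defect density = 0.204 defects/KLOC

0.204 defects/KLOC


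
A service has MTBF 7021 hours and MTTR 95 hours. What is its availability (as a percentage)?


Availability = MTBF / (MTBF + MTTR)
Availability = 7021 / (7021 + 95)
Availability = 7021 / 7116
Availability = 98.665%

98.665%


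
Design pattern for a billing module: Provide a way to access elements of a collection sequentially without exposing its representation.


This matches the Iterator pattern

Iterator


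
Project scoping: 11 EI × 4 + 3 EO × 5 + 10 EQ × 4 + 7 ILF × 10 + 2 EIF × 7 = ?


UFP = EI*4 + EO*5 + EQ*4 + ILF*10 + EIF*7
UFP = 11*4 + 3*5 + 10*4 + 7*10 + 2*7
UFP = 44 + 15 + 40 + 70 + 14
UFP = 183

183


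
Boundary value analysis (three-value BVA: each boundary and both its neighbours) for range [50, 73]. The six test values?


Range: [50, 73]
Boundaries: just below min, min, min+1, max-1, max, just above max
Values: [49, 50, 51, 72, 73, 74]

[49, 50, 51, 72, 73, 74]


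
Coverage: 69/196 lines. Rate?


Coverage = covered / total * 100
Coverage = 69 / 196 * 100
Coverage = 35.2%

35.2%


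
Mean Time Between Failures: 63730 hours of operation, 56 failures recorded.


Formula: MTBF = Total operating time / Number of failures
MTBF = 63730 / 56
MTBF = 1138.04 hours

1138.04 hours


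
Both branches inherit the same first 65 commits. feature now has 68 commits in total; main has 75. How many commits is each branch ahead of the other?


Common ancestor: commit #65
feature commits after divergence: 68 - 65 = 3
main commits after divergence: 75 - 65 = 10
feature is 3 commits ahead of main
main is 10 commits ahead of feature

feature ahead: 3, main ahead: 10


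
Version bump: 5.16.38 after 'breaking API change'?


Current: 5.16.38
Change category: 'breaking API change' → major bump
SemVer rule: major bump → increment MAJOR, reset MINOR and PATCH to 0
New: 6.0.0

6.0.0


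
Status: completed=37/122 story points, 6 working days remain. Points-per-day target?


Formula: Required rate = Remaining points / Days left
Remaining = 122 - 37 = 85 points
Required rate = 85 / 6 = 14.17 points/day

14.17 points/day


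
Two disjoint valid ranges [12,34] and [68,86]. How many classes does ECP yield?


Valid ranges: [12,34] and [68,86]
Class 1: x < 12 — invalid
Class 2: 12 ≤ x ≤ 34 — valid
Class 3: 34 < x < 68 — invalid (gap between ranges)
Class 4: 68 ≤ x ≤ 86 — valid
Class 5: x > 86 — invalid
Total equivalence classes: 5

5 equivalence classes


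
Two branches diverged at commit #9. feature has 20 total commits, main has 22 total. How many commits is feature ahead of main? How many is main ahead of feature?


Common ancestor: commit #9
feature commits after divergence: 20 - 9 = 11
main commits after divergence: 22 - 9 = 13
feature is 11 commits ahead of main
main is 13 commits ahead of feature

feature ahead: 11, main ahead: 13


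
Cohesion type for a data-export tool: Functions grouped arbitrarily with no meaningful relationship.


Reasoning: Worst: random grouping
Type: Coincidental cohesion

Coincidental cohesion


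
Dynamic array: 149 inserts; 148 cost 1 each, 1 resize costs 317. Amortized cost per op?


Formula: Amortized cost = Total cost / Operations
Total cost = (148 * 1) + (1 * 317)
Total cost = 148 + 317 = 465
Amortized = 465 / 149 = 3.1208

3.1208


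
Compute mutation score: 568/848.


Mutation score = killed / total * 100
Mutation score = 568 / 848 * 100
Mutation score = 66.98%

66.98%


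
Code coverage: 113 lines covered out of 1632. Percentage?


Coverage = covered / total * 100
Coverage = 113 / 1632 * 100
Coverage = 6.92%

6.92%


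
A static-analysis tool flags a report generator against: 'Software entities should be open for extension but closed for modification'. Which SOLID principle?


This describes the Open/Closed Principle (OCP)

Open/Closed Principle (OCP)


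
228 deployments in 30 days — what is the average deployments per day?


Formula: deployments per day = releases / days
= 228 / 30
= 7.6 deploys/day
(equivalently, 53.2 deploys/week)

7.6 deploys/day


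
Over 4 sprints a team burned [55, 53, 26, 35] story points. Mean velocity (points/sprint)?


Formula: Avg velocity = Total points / Number of sprints
Points: [55, 53, 26, 35]
Sum = 55 + 53 + 26 + 35 = 169
Avg velocity = 169 / 4 = 42.25 points/sprint

42.25 points/sprint


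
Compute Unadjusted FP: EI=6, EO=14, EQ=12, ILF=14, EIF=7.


UFP = EI*4 + EO*5 + EQ*4 + ILF*10 + EIF*7
UFP = 6*4 + 14*5 + 12*4 + 14*10 + 7*7
UFP = 24 + 70 + 48 + 140 + 49
UFP = 331

331


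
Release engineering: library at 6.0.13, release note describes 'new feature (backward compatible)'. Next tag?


Current: 6.0.13
Change category: 'new feature (backward compatible)' → minor bump
SemVer rule: minor bump → increment MINOR, reset PATCH to 0 (MAJOR unchanged)
New: 6.1.0

6.1.0


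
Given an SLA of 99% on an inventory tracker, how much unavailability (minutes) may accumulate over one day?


Formula: allowed downtime = period * (100 - SLA) / 100
Period (day) = 1440 minutes
Unavailability fraction = (100 - 99.0) / 100
Allowed downtime = 1440 * (100 - 99.0) / 100
Allowed downtime = 14.4 minutes

14.4 minutes


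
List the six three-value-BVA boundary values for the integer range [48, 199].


Range: [48, 199]
Boundaries: just below min, min, min+1, max-1, max, just above max
Values: [47, 48, 49, 198, 199, 200]

[47, 48, 49, 198, 199, 200]


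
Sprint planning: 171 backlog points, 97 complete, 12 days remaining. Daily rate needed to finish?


Formula: Required rate = Remaining points / Days left
Remaining = 171 - 97 = 74 points
Required rate = 74 / 12 = 6.17 points/day

6.17 points/day


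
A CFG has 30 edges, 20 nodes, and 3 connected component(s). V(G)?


Formula: V(G) = E - N + 2P
V(G) = 30 - 20 + 2*3
V(G) = 10 + 6
V(G) = 16

16


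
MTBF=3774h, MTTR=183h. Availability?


Availability = MTBF / (MTBF + MTTR)
Availability = 3774 / (3774 + 183)
Availability = 3774 / 3957
Availability = 95.3753%

95.3753%


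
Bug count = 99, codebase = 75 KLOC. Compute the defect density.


Defect density = defects / KLOC
Defect density = 99 / 75
Defect density = 1.32 defects/KLOC

1.32 defects/KLOC


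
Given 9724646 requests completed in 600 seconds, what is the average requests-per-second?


Formula: throughput = requests / seconds
throughput = 9724646 / 600
throughput = 16207.74 requests/second

16207.74 requests/second


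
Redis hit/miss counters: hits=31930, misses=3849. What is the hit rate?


Formula: hit rate = hits / (hits + misses) * 100
hit rate = 31930 / (31930 + 3849) * 100
hit rate = 31930 / 35779 * 100
hit rate = 89.24%

89.24%


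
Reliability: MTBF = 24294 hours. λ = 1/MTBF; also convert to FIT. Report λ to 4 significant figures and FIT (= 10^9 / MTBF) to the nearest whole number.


Formula: λ = 1 / MTBF; FIT = λ × 1e9 = 1e9 / MTBF
λ = 1 / 24294 ≈ 4.116e-05 failures/hour
FIT = 1e9 / 24294 ≈ 41162 failures per 1e9 hours (nearest whole number)

λ = 4.116e-05 /h, FIT = 41162


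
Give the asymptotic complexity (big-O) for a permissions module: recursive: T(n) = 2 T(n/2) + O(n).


Reasoning: master theorem case 2 (merge-sort recurrence)
Complexity: O(n log n)

O(n log n)


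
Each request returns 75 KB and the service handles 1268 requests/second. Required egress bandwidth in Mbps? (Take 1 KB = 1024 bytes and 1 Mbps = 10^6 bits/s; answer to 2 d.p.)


Formula: Mbps = payload_bytes * RPS * 8 / 1e6
Payload per request = 75 KB = 75 * 1024 = 76800 bytes
Total bytes/sec = 76800 * 1268 = 97382400
Total bits/sec = 97382400 * 8 = 779059200
Mbps = 779059200 / 1e6 = 779.06

779.06 Mbps
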